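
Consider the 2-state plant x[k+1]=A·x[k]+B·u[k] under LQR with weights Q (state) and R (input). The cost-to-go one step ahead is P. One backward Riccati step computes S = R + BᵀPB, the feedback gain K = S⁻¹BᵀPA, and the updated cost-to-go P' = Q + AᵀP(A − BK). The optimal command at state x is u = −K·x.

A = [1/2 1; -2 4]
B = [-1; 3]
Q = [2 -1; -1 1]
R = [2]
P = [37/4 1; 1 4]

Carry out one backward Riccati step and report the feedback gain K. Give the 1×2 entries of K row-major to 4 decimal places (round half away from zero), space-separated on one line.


BᵀP = [-6.2500 11.0000]
S = R + BᵀPB = [2] + [39.2500] = [41.2500]
BᵀPA = [-25.1250 37.7500]
K = S⁻¹·BᵀPA = [-0.6091 0.9152]
A−BK = [-0.1091 1.9152; -0.1727 1.2545]
AᵀP(A−BK) = [1.0091 -4.3818; -4.3818 46.7030]
P' = Q + AᵀP(A−BK) = [3.0091 -5.3818; -5.3818 47.7030]
tr(P') = 50.7121

-0.6091 0.9152


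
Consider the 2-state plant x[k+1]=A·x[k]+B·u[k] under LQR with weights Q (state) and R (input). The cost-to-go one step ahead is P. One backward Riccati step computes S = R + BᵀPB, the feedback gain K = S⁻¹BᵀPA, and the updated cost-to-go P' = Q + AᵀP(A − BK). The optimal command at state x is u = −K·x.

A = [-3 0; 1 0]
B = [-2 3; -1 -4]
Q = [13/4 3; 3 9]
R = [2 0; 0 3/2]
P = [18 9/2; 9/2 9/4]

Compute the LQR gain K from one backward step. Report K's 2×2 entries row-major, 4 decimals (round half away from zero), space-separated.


BᵀP = [-40.5000 -11.2500; 36.0000 4.5000]
S = R + BᵀPB = [2 0; 0 3/2] + [92.2500 -76.5000; -76.5000 90.0000] = [94.2500 -76.5000; -76.5000 91.5000]
BᵀPA = [110.2500 0.0000; -103.5000 0.0000]
K = S⁻¹·BᵀPA = [0.7830 0.0000; -0.4765 0.0000]
A−BK = [-0.0045 0.0000; -0.1231 0.0000]
AᵀP(A−BK) = [1.6061 0.0000; 0.0000 0.0000]
P' = Q + AᵀP(A−BK) = [4.8561 3.0000; 3.0000 9.0000]
tr(P') = 13.8561

0.7830 0.0000 -0.4765 0.0000


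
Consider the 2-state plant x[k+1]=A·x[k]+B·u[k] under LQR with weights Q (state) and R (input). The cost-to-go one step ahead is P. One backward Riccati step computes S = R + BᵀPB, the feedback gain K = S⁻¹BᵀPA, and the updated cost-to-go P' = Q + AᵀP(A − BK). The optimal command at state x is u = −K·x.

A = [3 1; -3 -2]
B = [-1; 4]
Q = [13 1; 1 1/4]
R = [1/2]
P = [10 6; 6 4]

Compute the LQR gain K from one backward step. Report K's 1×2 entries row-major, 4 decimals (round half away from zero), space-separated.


0.4528 -0.2264

BᵀP = [14.0000 10.0000]
S = R + BᵀPB = [1/2] + [26.0000] = [26.5000]
BᵀPA = [12.0000 -6.0000]
K = S⁻¹·BᵀPA = [0.4528 -0.2264]
A−BK = [3.4528 0.7736; -4.8113 -1.0943]
AᵀP(A−BK) = [12.5660 2.7170; 2.7170 0.6415]
P' = Q + AᵀP(A−BK) = [25.5660 3.7170; 3.7170 0.8915]
tr(P') = 26.4575


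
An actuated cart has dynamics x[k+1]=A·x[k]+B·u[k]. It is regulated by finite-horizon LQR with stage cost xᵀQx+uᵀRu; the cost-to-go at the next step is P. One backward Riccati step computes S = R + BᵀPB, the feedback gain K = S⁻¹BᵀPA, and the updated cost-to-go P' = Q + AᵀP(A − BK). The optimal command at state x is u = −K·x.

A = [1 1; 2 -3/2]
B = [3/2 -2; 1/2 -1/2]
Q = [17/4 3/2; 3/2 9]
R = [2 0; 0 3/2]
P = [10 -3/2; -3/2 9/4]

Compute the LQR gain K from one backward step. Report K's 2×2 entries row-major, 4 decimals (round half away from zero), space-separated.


0.3229 0.0559 -0.1658 -0.5248

BᵀP = [14.2500 -1.1250; -19.2500 1.8750]
S = R + BᵀPB = [2 0; 0 3/2] + [20.8125 -27.9375; -27.9375 37.5625] = [22.8125 -27.9375; -27.9375 39.0625]
BᵀPA = [12.0000 15.9375; -15.5000 -22.0625]
K = S⁻¹·BᵀPA = [0.3229 0.0559; -0.1658 -0.5248]
A−BK = [0.1839 -0.1335; 1.7556 -1.7904]
AᵀP(A−BK) = [6.5543 -6.3056; -6.3056 7.0927]
P' = Q + AᵀP(A−BK) = [10.8043 -4.8056; -4.8056 16.0927]
tr(P') = 26.8971


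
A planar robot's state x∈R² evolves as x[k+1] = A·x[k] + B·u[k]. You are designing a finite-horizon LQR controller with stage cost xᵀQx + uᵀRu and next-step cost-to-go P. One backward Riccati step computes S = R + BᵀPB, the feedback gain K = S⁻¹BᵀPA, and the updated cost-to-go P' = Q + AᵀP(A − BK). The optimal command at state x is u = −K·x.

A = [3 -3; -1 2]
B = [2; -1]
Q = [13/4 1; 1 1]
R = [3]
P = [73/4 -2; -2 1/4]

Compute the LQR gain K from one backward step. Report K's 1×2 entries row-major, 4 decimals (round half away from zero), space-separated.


1.4214 -1.4718

BᵀP = [38.5000 -4.2500]
S = R + BᵀPB = [3] + [81.2500] = [84.2500]
BᵀPA = [119.7500 -124.0000]
K = S⁻¹·BᵀPA = [1.4214 -1.4718]
A−BK = [0.1573 -0.0564; 0.4214 0.5282]
AᵀP(A−BK) = [6.2915 -6.5007; -6.5007 6.7455]
P' = Q + AᵀP(A−BK) = [9.5415 -5.5007; -5.5007 7.7455]
tr(P') = 17.2871


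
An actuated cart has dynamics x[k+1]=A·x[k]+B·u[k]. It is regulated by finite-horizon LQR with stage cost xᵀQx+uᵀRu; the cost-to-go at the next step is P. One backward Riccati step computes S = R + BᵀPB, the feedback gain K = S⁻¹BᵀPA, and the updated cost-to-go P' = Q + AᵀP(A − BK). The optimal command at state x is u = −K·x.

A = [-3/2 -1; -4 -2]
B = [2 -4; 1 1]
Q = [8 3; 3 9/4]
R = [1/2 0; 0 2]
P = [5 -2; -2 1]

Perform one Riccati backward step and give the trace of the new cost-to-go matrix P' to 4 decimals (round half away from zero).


12.9439

BᵀP = [8.0000 -3.0000; -22.0000 9.0000]
S = R + BᵀPB = [1/2 0; 0 2] + [13.0000 -35.0000; -35.0000 97.0000] = [13.5000 -35.0000; -35.0000 99.0000]
BᵀPA = [0.0000 -2.0000; -3.0000 4.0000]
K = S⁻¹·BᵀPA = [-0.9417 -0.5202; -0.3632 -0.1435]
A−BK = [-1.0695 -0.5336; -2.6951 -1.3363]
AᵀP(A−BK) = [2.1603 1.0695; 1.0695 0.5336]
P' = Q + AᵀP(A−BK) = [10.1603 4.0695; 4.0695 2.7836]
tr(P') = 12.9439


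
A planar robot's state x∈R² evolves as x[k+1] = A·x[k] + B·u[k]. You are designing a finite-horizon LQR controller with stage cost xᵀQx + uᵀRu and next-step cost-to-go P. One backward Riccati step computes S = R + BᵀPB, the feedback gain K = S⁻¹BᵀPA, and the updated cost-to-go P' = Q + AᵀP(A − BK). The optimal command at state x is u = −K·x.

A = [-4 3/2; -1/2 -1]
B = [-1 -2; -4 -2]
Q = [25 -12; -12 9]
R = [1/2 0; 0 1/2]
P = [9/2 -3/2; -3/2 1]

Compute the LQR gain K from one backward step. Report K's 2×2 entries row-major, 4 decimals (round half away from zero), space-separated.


BᵀP = [1.5000 -2.5000; -6.0000 1.0000]
S = R + BᵀPB = [1/2 0; 0 1/2] + [8.5000 2.0000; 2.0000 10.0000] = [9.0000 2.0000; 2.0000 10.5000]
BᵀPA = [-4.7500 4.7500; 23.5000 -10.0000]
K = S⁻¹·BᵀPA = [-1.0704 0.7721; 2.4420 -1.0994]
A−BK = [-0.1865 0.0732; 0.1022 -0.1105]
AᵀP(A−BK) = [3.7787 -1.8705; -1.8705 0.9631]
P' = Q + AᵀP(A−BK) = [28.7787 -13.8705; -13.8705 9.9631]
tr(P') = 38.7417

-1.0704 0.7721 2.4420 -1.0994


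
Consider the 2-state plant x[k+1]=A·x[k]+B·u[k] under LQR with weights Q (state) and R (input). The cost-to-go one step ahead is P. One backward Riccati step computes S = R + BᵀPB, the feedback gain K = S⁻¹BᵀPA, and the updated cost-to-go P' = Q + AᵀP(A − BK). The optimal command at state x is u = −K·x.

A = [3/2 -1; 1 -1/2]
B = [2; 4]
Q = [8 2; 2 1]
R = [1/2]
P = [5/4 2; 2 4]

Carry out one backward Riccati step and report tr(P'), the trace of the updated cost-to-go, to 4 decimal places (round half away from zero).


BᵀP = [10.5000 20.0000]
S = R + BᵀPB = [1/2] + [101.0000] = [101.5000]
BᵀPA = [35.7500 -20.5000]
K = S⁻¹·BᵀPA = [0.3522 -0.2020]
A−BK = [0.7956 -0.5961; -0.4089 0.3079]
AᵀP(A−BK) = [0.2208 -0.1546; -0.1546 0.1096]
P' = Q + AᵀP(A−BK) = [8.2208 1.8454; 1.8454 1.1096]
tr(P') = 9.3304

9.3304


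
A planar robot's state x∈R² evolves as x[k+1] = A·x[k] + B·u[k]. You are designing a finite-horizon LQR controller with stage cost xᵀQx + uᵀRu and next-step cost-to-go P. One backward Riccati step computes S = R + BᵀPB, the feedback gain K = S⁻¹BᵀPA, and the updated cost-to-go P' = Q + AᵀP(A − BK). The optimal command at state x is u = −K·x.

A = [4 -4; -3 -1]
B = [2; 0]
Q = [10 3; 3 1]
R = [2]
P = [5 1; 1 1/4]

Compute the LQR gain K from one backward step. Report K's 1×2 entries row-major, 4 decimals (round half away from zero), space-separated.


1.5455 -1.9091

BᵀP = [10.0000 2.0000]
S = R + BᵀPB = [2] + [20.0000] = [22.0000]
BᵀPA = [34.0000 -42.0000]
K = S⁻¹·BᵀPA = [1.5455 -1.9091]
A−BK = [0.9091 -0.1818; -3.0000 -1.0000]
AᵀP(A−BK) = [5.7045 -6.3409; -6.3409 8.0682]
P' = Q + AᵀP(A−BK) = [15.7045 -3.3409; -3.3409 9.0682]
tr(P') = 24.7727


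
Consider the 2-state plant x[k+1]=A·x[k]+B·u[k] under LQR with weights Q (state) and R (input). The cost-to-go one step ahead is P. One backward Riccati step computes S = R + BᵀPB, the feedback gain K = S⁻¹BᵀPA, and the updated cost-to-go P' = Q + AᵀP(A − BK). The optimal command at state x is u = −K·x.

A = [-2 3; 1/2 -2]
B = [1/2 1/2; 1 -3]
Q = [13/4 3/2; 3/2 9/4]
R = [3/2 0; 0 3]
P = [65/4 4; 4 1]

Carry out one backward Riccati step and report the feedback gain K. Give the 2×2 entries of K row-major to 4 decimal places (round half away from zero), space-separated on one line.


-2.0747 2.7748 0.2844 -0.3628

BᵀP = [12.1250 3.0000; -3.8750 -1.0000]
S = R + BᵀPB = [3/2 0; 0 3] + [9.0625 -2.9375; -2.9375 1.0625] = [10.5625 -2.9375; -2.9375 4.0625]
BᵀPA = [-22.7500 30.3750; 7.2500 -9.6250]
K = S⁻¹·BᵀPA = [-2.0747 2.7748; 0.2844 -0.3628]
A−BK = [-1.1048 1.7940; 3.4280 -5.8633]
AᵀP(A−BK) = [7.9875 -10.7420; -10.7420 14.4722]
P' = Q + AᵀP(A−BK) = [11.2375 -9.2420; -9.2420 16.7222]
tr(P') = 27.9597


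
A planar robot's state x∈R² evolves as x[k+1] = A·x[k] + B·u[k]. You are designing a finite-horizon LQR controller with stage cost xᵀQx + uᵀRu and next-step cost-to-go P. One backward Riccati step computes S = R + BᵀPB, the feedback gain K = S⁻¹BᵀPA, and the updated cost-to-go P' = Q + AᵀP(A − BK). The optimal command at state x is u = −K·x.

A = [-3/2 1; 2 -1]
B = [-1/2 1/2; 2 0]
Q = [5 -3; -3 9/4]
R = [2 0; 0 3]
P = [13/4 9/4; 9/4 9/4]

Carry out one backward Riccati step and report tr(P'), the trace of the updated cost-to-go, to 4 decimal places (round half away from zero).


9.9885

BᵀP = [2.8750 3.3750; 1.6250 1.1250]
S = R + BᵀPB = [2 0; 0 3] + [5.3125 1.4375; 1.4375 0.8125] = [7.3125 1.4375; 1.4375 3.8125]
BᵀPA = [2.4375 -0.5000; -0.1875 0.5000]
K = S⁻¹·BᵀPA = [0.3705 -0.1017; -0.1889 0.1695]
A−BK = [-1.2203 0.8644; 1.2591 -0.7966]
AᵀP(A−BK) = [1.8741 -1.2203; -1.2203 0.8644]
P' = Q + AᵀP(A−BK) = [6.8741 -4.2203; -4.2203 3.1144]
tr(P') = 9.9885


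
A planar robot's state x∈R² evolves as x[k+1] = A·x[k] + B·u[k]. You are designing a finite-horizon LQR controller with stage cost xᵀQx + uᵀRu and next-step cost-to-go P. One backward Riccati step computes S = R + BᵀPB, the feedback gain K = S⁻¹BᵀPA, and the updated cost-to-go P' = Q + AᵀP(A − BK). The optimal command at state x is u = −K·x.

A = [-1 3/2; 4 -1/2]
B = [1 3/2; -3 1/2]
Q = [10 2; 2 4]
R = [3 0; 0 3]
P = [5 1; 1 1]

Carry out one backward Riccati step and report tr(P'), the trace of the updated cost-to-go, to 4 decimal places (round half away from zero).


BᵀP = [2.0000 -2.0000; 8.0000 2.0000]
S = R + BᵀPB = [3 0; 0 3] + [8.0000 2.0000; 2.0000 13.0000] = [11.0000 2.0000; 2.0000 16.0000]
BᵀPA = [-10.0000 4.0000; 0.0000 11.0000]
K = S⁻¹·BᵀPA = [-0.9302 0.2442; 0.1163 0.6570]
A−BK = [-0.2442 0.2703; 1.1512 -0.0959]
AᵀP(A−BK) = [3.6977 -0.5581; -0.5581 1.7965]
P' = Q + AᵀP(A−BK) = [13.6977 1.4419; 1.4419 5.7965]
tr(P') = 19.4942

19.4942


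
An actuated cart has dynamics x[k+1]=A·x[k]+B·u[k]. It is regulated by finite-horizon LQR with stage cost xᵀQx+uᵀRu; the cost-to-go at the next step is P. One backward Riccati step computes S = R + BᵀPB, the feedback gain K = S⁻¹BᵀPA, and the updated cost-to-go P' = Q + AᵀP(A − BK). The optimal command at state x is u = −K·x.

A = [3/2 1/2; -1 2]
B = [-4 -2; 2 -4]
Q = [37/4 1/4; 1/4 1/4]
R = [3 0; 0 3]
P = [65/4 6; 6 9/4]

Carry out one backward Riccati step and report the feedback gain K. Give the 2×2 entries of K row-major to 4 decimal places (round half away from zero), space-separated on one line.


-0.2009 -0.1295 -0.1339 -0.2321

BᵀP = [-53.0000 -19.5000; -56.5000 -21.0000]
S = R + BᵀPB = [3 0; 0 3] + [173.0000 184.0000; 184.0000 197.0000] = [176.0000 184.0000; 184.0000 200.0000]
BᵀPA = [-60.0000 -65.5000; -63.7500 -70.2500]
K = S⁻¹·BᵀPA = [-0.2009 -0.1295; -0.1339 -0.2321]
A−BK = [0.4286 -0.4821; -1.1339 1.3304]
AᵀP(A−BK) = [0.2210 0.1205; 0.1205 0.2746]
P' = Q + AᵀP(A−BK) = [9.4710 0.3705; 0.3705 0.5246]
tr(P') = 9.9955


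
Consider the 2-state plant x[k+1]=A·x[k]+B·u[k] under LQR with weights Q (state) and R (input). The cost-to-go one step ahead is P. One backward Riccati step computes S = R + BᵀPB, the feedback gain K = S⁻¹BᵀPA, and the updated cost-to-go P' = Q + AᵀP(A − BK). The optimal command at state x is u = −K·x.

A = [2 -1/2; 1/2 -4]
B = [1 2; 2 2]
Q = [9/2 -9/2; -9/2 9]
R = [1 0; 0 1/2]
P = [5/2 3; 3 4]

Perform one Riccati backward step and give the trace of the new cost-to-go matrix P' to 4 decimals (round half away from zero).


BᵀP = [8.5000 11.0000; 11.0000 14.0000]
S = R + BᵀPB = [1 0; 0 1/2] + [30.5000 39.0000; 39.0000 50.0000] = [31.5000 39.0000; 39.0000 50.5000]
BᵀPA = [22.5000 -48.2500; 29.0000 -61.5000]
K = S⁻¹·BᵀPA = [0.0753 -0.5466; 0.5161 -0.7957]
A−BK = [0.8925 1.6380; -0.6828 -1.3154]
AᵀP(A−BK) = [0.3387 0.1237; 0.1237 1.3163]
P' = Q + AᵀP(A−BK) = [4.8387 -4.3763; -4.3763 10.3163]
tr(P') = 15.1550

15.1550


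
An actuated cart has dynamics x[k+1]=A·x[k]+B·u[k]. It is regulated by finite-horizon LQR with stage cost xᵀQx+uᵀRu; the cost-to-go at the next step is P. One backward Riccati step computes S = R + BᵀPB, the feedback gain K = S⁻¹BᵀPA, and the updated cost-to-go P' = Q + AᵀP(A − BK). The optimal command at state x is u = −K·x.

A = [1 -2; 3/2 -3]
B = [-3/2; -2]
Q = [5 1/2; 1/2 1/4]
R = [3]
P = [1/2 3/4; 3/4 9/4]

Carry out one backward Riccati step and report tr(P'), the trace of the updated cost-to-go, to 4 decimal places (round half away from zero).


BᵀP = [-2.2500 -5.6250]
S = R + BᵀPB = [3] + [14.6250] = [17.6250]
BᵀPA = [-10.6875 21.3750]
K = S⁻¹·BᵀPA = [-0.6064 1.2128]
A−BK = [0.0904 -0.1809; 0.2872 -0.5745]
AᵀP(A−BK) = [1.3318 -2.6636; -2.6636 5.3271]
P' = Q + AᵀP(A−BK) = [6.3318 -2.1636; -2.1636 5.5771]
tr(P') = 11.9089

11.9089


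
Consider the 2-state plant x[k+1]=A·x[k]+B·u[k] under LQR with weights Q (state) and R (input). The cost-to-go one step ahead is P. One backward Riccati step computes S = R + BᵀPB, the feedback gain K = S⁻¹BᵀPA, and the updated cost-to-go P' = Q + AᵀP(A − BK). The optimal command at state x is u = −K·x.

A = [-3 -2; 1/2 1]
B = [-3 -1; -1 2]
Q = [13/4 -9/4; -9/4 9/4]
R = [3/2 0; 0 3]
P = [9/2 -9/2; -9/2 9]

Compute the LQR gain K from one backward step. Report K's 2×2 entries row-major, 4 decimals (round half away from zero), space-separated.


BᵀP = [-9.0000 4.5000; -13.5000 22.5000]
S = R + BᵀPB = [3/2 0; 0 3] + [22.5000 18.0000; 18.0000 58.5000] = [24.0000 18.0000; 18.0000 61.5000]
BᵀPA = [29.2500 22.5000; 51.7500 49.5000]
K = S⁻¹·BᵀPA = [0.7529 0.4277; 0.6211 0.6797]
A−BK = [-0.1201 -0.0371; 0.0107 0.0684]
AᵀP(A−BK) = [2.0852 1.8149; 1.8149 1.7314]
P' = Q + AᵀP(A−BK) = [5.3352 -0.4351; -0.4351 3.9814]
tr(P') = 9.3167

0.7529 0.4277 0.6211 0.6797


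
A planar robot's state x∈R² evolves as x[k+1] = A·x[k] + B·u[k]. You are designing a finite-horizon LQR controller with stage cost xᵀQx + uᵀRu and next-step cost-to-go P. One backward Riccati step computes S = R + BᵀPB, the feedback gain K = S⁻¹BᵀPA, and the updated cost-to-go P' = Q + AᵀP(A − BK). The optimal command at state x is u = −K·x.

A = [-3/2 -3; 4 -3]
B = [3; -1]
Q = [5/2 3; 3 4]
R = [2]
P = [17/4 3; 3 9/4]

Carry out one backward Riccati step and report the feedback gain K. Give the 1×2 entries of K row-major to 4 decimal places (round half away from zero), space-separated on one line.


0.5051 -2.0204

BᵀP = [9.7500 6.7500]
S = R + BᵀPB = [2] + [22.5000] = [24.5000]
BᵀPA = [12.3750 -49.5000]
K = S⁻¹·BᵀPA = [0.5051 -2.0204]
A−BK = [-3.0153 3.0612; 4.5051 -5.0204]
AᵀP(A−BK) = [3.3119 -5.3724; -5.3724 12.4898]
P' = Q + AᵀP(A−BK) = [5.8119 -2.3724; -2.3724 16.4898]
tr(P') = 22.3017


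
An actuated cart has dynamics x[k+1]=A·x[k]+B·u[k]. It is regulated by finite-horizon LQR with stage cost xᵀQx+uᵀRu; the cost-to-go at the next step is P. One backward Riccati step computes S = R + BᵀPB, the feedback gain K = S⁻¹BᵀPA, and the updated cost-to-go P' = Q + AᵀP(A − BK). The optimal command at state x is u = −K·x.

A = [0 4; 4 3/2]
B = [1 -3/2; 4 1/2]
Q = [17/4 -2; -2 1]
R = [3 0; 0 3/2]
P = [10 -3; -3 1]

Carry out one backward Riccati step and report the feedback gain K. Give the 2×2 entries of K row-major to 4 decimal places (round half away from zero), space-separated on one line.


0.3422 0.1359 0.6540 -2.0513

BᵀP = [-2.0000 1.0000; -16.5000 5.0000]
S = R + BᵀPB = [3 0; 0 3/2] + [2.0000 3.5000; 3.5000 27.2500] = [5.0000 3.5000; 3.5000 28.7500]
BᵀPA = [4.0000 -6.5000; 20.0000 -58.5000]
K = S⁻¹·BᵀPA = [0.3422 0.1359; 0.6540 -2.0513]
A−BK = [0.6388 0.7871; 2.3042 1.9819]
AᵀP(A−BK) = [1.5513 -1.5171; -1.5171 7.1307]
P' = Q + AᵀP(A−BK) = [5.8013 -3.5171; -3.5171 8.1307]
tr(P') = 13.9320


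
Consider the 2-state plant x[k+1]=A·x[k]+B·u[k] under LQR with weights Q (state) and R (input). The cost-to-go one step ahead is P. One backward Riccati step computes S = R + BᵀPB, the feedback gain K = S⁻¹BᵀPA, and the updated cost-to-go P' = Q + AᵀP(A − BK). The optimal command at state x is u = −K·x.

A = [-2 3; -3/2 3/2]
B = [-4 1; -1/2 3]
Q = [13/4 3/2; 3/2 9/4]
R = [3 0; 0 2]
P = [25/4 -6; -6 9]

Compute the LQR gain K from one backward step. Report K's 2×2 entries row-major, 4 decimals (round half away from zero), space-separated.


0.3598 -0.6078 -0.3969 0.3462

BᵀP = [-22.0000 19.5000; -11.7500 21.0000]
S = R + BᵀPB = [3 0; 0 2] + [78.2500 36.5000; 36.5000 51.2500] = [81.2500 36.5000; 36.5000 53.2500]
BᵀPA = [14.7500 -36.7500; -8.0000 -3.7500]
K = S⁻¹·BᵀPA = [0.3598 -0.6078; -0.3969 0.3462]
A−BK = [-0.1638 0.2224; -0.1295 0.1574]
AᵀP(A−BK) = [0.7675 -1.0146; -1.0146 1.4602]
P' = Q + AᵀP(A−BK) = [4.0175 0.4854; 0.4854 3.7102]
tr(P') = 7.7277


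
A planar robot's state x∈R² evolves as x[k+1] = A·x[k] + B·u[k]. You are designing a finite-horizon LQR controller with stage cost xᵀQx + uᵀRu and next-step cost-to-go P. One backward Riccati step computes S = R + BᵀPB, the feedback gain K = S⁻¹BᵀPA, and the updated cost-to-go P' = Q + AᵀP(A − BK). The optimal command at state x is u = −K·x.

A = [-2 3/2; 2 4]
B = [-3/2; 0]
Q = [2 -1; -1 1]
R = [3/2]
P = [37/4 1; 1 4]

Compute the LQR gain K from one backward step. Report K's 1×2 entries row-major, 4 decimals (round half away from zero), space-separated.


BᵀP = [-13.8750 -1.5000]
S = R + BᵀPB = [3/2] + [20.8125] = [22.3125]
BᵀPA = [24.7500 -26.8125]
K = S⁻¹·BᵀPA = [1.1092 -1.2017]
A−BK = [-0.3361 -0.3025; 2.0000 4.0000]
AᵀP(A−BK) = [17.5462 28.9916; 28.9916 64.5924]
P' = Q + AᵀP(A−BK) = [19.5462 27.9916; 27.9916 65.5924]
tr(P') = 85.1387

1.1092 -1.2017


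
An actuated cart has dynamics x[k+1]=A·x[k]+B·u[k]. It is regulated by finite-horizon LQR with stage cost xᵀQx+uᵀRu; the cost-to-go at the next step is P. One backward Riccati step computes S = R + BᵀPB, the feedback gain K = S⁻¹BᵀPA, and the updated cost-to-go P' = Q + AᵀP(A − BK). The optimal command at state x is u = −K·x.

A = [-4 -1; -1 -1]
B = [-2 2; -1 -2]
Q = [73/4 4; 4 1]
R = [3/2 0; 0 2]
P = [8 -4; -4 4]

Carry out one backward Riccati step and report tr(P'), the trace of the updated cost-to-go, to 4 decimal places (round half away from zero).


23.6560

BᵀP = [-12.0000 4.0000; 24.0000 -16.0000]
S = R + BᵀPB = [3/2 0; 0 2] + [20.0000 -32.0000; -32.0000 80.0000] = [21.5000 -32.0000; -32.0000 82.0000]
BᵀPA = [44.0000 8.0000; -80.0000 -8.0000]
K = S⁻¹·BᵀPA = [1.4181 0.5413; -0.4222 0.1137]
A−BK = [-0.3194 -0.1448; -0.4263 -0.2314]
AᵀP(A−BK) = [3.8268 1.2774; 1.2774 0.5792]
P' = Q + AᵀP(A−BK) = [22.0768 5.2774; 5.2774 1.5792]
tr(P') = 23.6560


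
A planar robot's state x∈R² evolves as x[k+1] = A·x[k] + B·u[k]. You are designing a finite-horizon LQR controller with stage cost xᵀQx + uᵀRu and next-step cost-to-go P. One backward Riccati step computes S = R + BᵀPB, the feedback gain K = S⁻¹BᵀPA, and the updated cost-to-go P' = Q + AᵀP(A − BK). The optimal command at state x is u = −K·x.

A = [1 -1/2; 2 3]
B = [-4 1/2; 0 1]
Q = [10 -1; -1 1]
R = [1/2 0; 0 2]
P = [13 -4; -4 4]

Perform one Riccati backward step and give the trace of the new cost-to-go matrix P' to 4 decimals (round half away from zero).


26.1939

BᵀP = [-52.0000 16.0000; 2.5000 2.0000]
S = R + BᵀPB = [1/2 0; 0 2] + [208.0000 -10.0000; -10.0000 3.2500] = [208.5000 -10.0000; -10.0000 5.2500]
BᵀPA = [-20.0000 74.0000; 6.5000 4.7500]
K = S⁻¹·BᵀPA = [-0.0402 0.4384; 1.1615 1.7397]
A−BK = [0.2584 0.3836; 0.8385 1.2603]
AᵀP(A−BK) = [4.6460 6.9589; 6.9589 10.5479]
P' = Q + AᵀP(A−BK) = [14.6460 5.9589; 5.9589 11.5479]
tr(P') = 26.1939


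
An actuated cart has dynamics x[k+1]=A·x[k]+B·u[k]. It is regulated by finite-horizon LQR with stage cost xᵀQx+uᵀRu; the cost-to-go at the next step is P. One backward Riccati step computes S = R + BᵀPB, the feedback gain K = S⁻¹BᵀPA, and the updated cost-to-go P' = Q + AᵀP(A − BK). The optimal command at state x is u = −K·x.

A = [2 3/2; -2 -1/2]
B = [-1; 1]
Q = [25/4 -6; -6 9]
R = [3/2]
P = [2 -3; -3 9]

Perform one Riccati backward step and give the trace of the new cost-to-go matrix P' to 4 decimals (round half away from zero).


BᵀP = [-5.0000 12.0000]
S = R + BᵀPB = [3/2] + [17.0000] = [18.5000]
BᵀPA = [-34.0000 -13.5000]
K = S⁻¹·BᵀPA = [-1.8378 -0.7297]
A−BK = [0.1622 0.7703; -0.1622 0.2297]
AᵀP(A−BK) = [5.5135 2.1892; 2.1892 1.3986]
P' = Q + AᵀP(A−BK) = [11.7635 -3.8108; -3.8108 10.3986]
tr(P') = 22.1622

22.1622


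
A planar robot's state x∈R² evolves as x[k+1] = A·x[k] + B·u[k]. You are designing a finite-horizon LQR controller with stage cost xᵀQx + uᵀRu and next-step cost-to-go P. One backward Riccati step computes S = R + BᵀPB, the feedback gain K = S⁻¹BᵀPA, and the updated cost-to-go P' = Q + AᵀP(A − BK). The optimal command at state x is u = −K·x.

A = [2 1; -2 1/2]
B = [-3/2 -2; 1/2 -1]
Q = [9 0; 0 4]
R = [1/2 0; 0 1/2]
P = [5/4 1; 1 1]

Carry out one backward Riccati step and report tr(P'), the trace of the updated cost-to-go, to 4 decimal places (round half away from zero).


13.7994

BᵀP = [-1.3750 -1.0000; -3.5000 -3.0000]
S = R + BᵀPB = [1/2 0; 0 1/2] + [1.5625 3.7500; 3.7500 10.0000] = [2.0625 3.7500; 3.7500 10.5000]
BᵀPA = [-0.7500 -1.8750; -1.0000 -5.0000]
K = S⁻¹·BᵀPA = [-0.5432 -0.1235; 0.0988 -0.4321]
A−BK = [1.3827 -0.0494; -1.6296 0.1296]
AᵀP(A−BK) = [0.6914 -0.0247; -0.0247 0.1080]
P' = Q + AᵀP(A−BK) = [9.6914 -0.0247; -0.0247 4.1080]
tr(P') = 13.7994


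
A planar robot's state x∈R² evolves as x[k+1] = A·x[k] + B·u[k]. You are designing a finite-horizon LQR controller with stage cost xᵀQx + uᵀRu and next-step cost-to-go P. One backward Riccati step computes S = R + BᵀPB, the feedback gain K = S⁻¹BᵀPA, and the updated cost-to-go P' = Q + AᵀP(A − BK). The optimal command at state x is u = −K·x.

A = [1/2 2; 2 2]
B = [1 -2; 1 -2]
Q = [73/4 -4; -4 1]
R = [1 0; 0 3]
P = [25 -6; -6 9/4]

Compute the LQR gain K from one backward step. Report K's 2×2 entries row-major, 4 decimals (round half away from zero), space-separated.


BᵀP = [19.0000 -3.7500; -38.0000 7.5000]
S = R + BᵀPB = [1 0; 0 3] + [15.2500 -30.5000; -30.5000 61.0000] = [16.2500 -30.5000; -30.5000 64.0000]
BᵀPA = [2.0000 30.5000; -4.0000 -61.0000]
K = S⁻¹·BᵀPA = [0.0547 0.8337; -0.0364 -0.5558]
A−BK = [0.3724 0.0547; 1.8724 0.0547]
AᵀP(A−BK) = [2.9949 0.1093; 0.1093 1.6674]
P' = Q + AᵀP(A−BK) = [21.2449 -3.8907; -3.8907 2.6674]
tr(P') = 23.9123

0.0547 0.8337 -0.0364 -0.5558


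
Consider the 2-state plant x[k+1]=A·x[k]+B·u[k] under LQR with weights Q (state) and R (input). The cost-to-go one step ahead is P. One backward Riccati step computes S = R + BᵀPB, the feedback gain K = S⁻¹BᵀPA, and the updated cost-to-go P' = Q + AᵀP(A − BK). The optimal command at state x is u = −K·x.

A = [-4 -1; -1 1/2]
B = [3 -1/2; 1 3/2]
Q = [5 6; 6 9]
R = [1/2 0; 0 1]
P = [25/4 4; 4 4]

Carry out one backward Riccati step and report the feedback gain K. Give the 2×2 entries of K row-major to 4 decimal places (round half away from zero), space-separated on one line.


-1.2803 -0.2275 0.1194 0.3591

BᵀP = [22.7500 16.0000; 2.8750 4.0000]
S = R + BᵀPB = [1/2 0; 0 1] + [84.2500 12.6250; 12.6250 4.5625] = [84.7500 12.6250; 12.6250 5.5625]
BᵀPA = [-107.0000 -14.7500; -15.5000 -0.8750]
K = S⁻¹·BᵀPA = [-1.2803 -0.2275; 0.1194 0.3591]
A−BK = [-0.0993 -0.1378; 0.1013 0.1888]
AᵀP(A−BK) = [0.8561 0.2197; 0.2197 0.2080]
P' = Q + AᵀP(A−BK) = [5.8561 6.2197; 6.2197 9.2080]
tr(P') = 15.0641


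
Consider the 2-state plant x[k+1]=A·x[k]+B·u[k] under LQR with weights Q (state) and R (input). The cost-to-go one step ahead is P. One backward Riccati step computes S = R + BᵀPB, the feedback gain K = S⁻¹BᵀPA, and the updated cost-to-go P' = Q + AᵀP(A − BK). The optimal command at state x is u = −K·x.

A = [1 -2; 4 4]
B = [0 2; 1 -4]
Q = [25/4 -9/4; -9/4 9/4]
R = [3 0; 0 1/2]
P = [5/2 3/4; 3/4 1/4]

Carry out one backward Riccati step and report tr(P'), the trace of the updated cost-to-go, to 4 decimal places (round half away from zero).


14.7103

BᵀP = [0.7500 0.2500; 2.0000 0.5000]
S = R + BᵀPB = [3 0; 0 1/2] + [0.2500 0.5000; 0.5000 2.0000] = [3.2500 0.5000; 0.5000 2.5000]
BᵀPA = [1.7500 -0.5000; 4.0000 -2.0000]
K = S⁻¹·BᵀPA = [0.3016 -0.0317; 1.5397 -0.7937]
A−BK = [-2.0794 -0.4127; 9.8571 0.8571]
AᵀP(A−BK) = [5.8135 -0.7698; -0.7698 0.3968]
P' = Q + AᵀP(A−BK) = [12.0635 -3.0198; -3.0198 2.6468]
tr(P') = 14.7103


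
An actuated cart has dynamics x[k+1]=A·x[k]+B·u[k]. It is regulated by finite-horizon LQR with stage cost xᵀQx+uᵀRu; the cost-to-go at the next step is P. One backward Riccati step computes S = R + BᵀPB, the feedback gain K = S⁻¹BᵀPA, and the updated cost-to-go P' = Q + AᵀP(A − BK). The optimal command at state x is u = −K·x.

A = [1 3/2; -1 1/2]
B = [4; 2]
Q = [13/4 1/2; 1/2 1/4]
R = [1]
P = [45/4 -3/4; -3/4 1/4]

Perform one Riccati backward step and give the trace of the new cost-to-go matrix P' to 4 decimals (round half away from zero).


4.2088

BᵀP = [43.5000 -2.5000]
S = R + BᵀPB = [1] + [169.0000] = [170.0000]
BᵀPA = [46.0000 64.0000]
K = S⁻¹·BᵀPA = [0.2706 0.3765]
A−BK = [-0.0824 -0.0059; -1.5412 -0.2529]
AᵀP(A−BK) = [0.5529 0.1824; 0.1824 0.1559]
P' = Q + AᵀP(A−BK) = [3.8029 0.6824; 0.6824 0.4059]
tr(P') = 4.2088


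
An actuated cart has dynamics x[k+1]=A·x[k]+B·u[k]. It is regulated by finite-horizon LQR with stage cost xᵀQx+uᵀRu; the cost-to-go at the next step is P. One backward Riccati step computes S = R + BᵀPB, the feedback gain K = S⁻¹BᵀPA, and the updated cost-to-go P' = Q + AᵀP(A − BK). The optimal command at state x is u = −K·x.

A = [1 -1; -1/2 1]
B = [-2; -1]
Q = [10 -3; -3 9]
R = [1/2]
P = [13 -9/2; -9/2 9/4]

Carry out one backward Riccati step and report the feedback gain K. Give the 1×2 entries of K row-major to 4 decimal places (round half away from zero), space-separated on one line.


-0.6769 0.7687

BᵀP = [-21.5000 6.7500]
S = R + BᵀPB = [1/2] + [36.2500] = [36.7500]
BᵀPA = [-24.8750 28.2500]
K = S⁻¹·BᵀPA = [-0.6769 0.7687]
A−BK = [-0.3537 0.5374; -1.1769 1.7687]
AᵀP(A−BK) = [1.2253 -1.7534; -1.7534 2.5340]
P' = Q + AᵀP(A−BK) = [11.2253 -4.7534; -4.7534 11.5340]
tr(P') = 22.7594


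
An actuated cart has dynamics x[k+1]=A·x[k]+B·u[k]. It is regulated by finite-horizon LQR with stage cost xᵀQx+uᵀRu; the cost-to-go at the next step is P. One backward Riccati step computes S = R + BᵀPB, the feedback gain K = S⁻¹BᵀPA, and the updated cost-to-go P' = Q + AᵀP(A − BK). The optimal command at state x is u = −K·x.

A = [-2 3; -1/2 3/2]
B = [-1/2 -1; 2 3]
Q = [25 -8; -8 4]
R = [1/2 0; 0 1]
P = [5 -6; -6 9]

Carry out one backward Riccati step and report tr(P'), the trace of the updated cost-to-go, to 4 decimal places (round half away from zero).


BᵀP = [-14.5000 21.0000; -23.0000 33.0000]
S = R + BᵀPB = [1/2 0; 0 1] + [49.2500 77.5000; 77.5000 122.0000] = [49.7500 77.5000; 77.5000 123.0000]
BᵀPA = [18.5000 -12.0000; 29.5000 -19.5000]
K = S⁻¹·BᵀPA = [-0.0951 0.3119; 0.2998 -0.3551]
A−BK = [-1.7478 2.8009; -1.2091 1.9414]
AᵀP(A−BK) = [3.1665 -5.0459; -5.0459 8.0691]
P' = Q + AᵀP(A−BK) = [28.1665 -13.0459; -13.0459 12.0691]
tr(P') = 40.2356

40.2356


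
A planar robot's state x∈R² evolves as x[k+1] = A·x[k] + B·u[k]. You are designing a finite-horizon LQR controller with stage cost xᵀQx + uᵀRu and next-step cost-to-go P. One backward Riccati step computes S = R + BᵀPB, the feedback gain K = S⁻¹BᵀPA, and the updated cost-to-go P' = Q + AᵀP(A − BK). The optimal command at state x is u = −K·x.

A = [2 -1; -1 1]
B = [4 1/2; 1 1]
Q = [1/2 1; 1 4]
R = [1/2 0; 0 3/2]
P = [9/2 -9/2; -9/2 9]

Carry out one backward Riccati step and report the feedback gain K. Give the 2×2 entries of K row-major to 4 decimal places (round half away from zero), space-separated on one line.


BᵀP = [13.5000 -9.0000; -2.2500 6.7500]
S = R + BᵀPB = [1/2 0; 0 3/2] + [45.0000 -2.2500; -2.2500 5.6250] = [45.5000 -2.2500; -2.2500 7.1250]
BᵀPA = [36.0000 -22.5000; -11.2500 9.0000]
K = S⁻¹·BᵀPA = [0.7244 -0.4389; -1.3502 1.1246]
A−BK = [-0.2227 0.1933; -0.3743 0.3143]
AᵀP(A−BK) = [3.7306 -3.0485; -3.0485 2.5038]
P' = Q + AᵀP(A−BK) = [4.2306 -2.0485; -2.0485 6.5038]
tr(P') = 10.7344

0.7244 -0.4389 -1.3502 1.1246


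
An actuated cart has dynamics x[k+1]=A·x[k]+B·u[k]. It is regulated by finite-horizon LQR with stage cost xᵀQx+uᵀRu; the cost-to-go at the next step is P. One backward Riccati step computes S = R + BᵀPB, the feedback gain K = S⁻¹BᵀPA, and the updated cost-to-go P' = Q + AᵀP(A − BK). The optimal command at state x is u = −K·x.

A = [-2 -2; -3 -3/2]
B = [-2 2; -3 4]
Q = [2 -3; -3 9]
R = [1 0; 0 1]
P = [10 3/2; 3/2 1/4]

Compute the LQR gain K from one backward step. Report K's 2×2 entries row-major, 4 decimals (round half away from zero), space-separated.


BᵀP = [-24.5000 -3.7500; 26.0000 4.0000]
S = R + BᵀPB = [1 0; 0 1] + [60.2500 -64.0000; -64.0000 68.0000] = [61.2500 -64.0000; -64.0000 69.0000]
BᵀPA = [60.2500 54.6250; -64.0000 -58.0000]
K = S⁻¹·BᵀPA = [0.4702 0.4386; -0.4914 -0.4338]
A−BK = [-0.0768 -0.2553; 0.3762 1.5509]
AᵀP(A−BK) = [0.4702 0.4386; 0.4386 0.4458]
P' = Q + AᵀP(A−BK) = [2.4702 -2.5614; -2.5614 9.4458]
tr(P') = 11.9160

0.4702 0.4386 -0.4914 -0.4338


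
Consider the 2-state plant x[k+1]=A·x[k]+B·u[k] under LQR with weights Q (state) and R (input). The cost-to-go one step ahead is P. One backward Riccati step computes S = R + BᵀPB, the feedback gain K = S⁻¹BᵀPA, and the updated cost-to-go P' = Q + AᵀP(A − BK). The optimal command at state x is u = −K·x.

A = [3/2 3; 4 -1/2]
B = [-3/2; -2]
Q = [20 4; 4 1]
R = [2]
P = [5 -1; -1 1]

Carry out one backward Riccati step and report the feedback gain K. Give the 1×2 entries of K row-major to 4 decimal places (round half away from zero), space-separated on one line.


-0.9111 -1.4444

BᵀP = [-5.5000 -0.5000]
S = R + BᵀPB = [2] + [9.2500] = [11.2500]
BᵀPA = [-10.2500 -16.2500]
K = S⁻¹·BᵀPA = [-0.9111 -1.4444]
A−BK = [0.1333 0.8333; 2.1778 -3.3889]
AᵀP(A−BK) = [5.9111 -5.5556; -5.5556 24.7778]
P' = Q + AᵀP(A−BK) = [25.9111 -1.5556; -1.5556 25.7778]
tr(P') = 51.6889


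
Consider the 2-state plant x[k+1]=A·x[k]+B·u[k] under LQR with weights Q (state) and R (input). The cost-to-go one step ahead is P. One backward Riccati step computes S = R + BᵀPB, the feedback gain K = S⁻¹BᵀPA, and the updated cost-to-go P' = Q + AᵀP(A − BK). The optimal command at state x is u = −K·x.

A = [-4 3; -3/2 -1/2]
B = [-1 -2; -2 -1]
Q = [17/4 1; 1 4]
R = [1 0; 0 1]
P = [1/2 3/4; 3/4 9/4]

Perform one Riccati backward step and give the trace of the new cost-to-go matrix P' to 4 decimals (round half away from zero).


11.4255

BᵀP = [-2.0000 -5.2500; -1.7500 -3.7500]
S = R + BᵀPB = [1 0; 0 1] + [12.5000 9.2500; 9.2500 7.2500] = [13.5000 9.2500; 9.2500 8.2500]
BᵀPA = [15.8750 -3.3750; 12.6250 -3.3750]
K = S⁻¹·BᵀPA = [0.5496 0.1308; 0.9140 -0.5557]
A−BK = [-1.6223 2.0194; 0.5133 -0.7942]
AᵀP(A−BK) = [1.7972 -1.2476; -1.2476 1.3783]
P' = Q + AᵀP(A−BK) = [6.0472 -0.2476; -0.2476 5.3783]
tr(P') = 11.4255


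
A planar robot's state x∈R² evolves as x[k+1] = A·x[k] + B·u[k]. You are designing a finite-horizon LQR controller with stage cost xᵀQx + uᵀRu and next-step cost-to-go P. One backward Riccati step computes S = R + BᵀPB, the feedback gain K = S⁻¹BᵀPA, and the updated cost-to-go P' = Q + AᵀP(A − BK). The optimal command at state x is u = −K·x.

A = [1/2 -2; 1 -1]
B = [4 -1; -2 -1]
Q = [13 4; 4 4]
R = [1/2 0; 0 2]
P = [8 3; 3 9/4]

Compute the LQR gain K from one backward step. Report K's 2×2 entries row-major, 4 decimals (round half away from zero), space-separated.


0.0274 -0.3385 -0.5388 0.8719

BᵀP = [26.0000 7.5000; -11.0000 -5.2500]
S = R + BᵀPB = [1/2 0; 0 2] + [89.0000 -33.5000; -33.5000 16.2500] = [89.5000 -33.5000; -33.5000 18.2500]
BᵀPA = [20.5000 -59.5000; -10.7500 27.2500]
K = S⁻¹·BᵀPA = [0.0274 -0.3385; -0.5388 0.8719]
A−BK = [-0.1483 0.2257; 0.5160 -0.8051]
AᵀP(A−BK) = [0.8968 -1.4390; -1.4390 2.3531]
P' = Q + AᵀP(A−BK) = [13.8968 2.5610; 2.5610 6.3531]
tr(P') = 20.2499


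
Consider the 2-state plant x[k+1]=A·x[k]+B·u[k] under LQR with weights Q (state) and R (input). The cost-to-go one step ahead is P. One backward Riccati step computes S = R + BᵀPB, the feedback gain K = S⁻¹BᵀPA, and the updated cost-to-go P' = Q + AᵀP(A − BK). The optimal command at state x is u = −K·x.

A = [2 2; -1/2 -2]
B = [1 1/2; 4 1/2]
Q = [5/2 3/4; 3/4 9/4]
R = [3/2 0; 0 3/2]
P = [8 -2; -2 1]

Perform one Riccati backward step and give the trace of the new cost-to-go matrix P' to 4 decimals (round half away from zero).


BᵀP = [0.0000 2.0000; 3.0000 -0.5000]
S = R + BᵀPB = [3/2 0; 0 3/2] + [8.0000 1.0000; 1.0000 1.2500] = [9.5000 1.0000; 1.0000 2.7500]
BᵀPA = [-1.0000 -4.0000; 6.2500 7.0000]
K = S⁻¹·BᵀPA = [-0.3582 -0.7164; 2.4030 2.8060]
A−BK = [1.1567 1.3134; -0.2687 -0.5373]
AᵀP(A−BK) = [20.8731 24.7463; 24.7463 29.4925]
P' = Q + AᵀP(A−BK) = [23.3731 25.4963; 25.4963 31.7425]
tr(P') = 55.1157

55.1157


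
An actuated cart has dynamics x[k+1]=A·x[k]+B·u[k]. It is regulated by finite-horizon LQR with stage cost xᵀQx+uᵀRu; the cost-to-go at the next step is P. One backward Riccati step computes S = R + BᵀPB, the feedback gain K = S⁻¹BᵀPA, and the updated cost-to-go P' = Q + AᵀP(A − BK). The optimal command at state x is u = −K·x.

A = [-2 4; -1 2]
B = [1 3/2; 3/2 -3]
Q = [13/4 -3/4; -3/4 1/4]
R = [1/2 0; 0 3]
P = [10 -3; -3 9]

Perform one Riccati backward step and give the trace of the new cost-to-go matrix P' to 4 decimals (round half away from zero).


10.4944

BᵀP = [5.5000 10.5000; 24.0000 -31.5000]
S = R + BᵀPB = [1/2 0; 0 3] + [21.2500 -23.2500; -23.2500 130.5000] = [21.7500 -23.2500; -23.2500 133.5000]
BᵀPA = [-21.5000 43.0000; -16.5000 33.0000]
K = S⁻¹·BᵀPA = [-1.3770 2.7539; -0.3634 0.7268]
A−BK = [-0.0779 0.1558; -0.0248 0.0495]
AᵀP(A−BK) = [1.3989 -2.7977; -2.7977 5.5955]
P' = Q + AᵀP(A−BK) = [4.6489 -3.5477; -3.5477 5.8455]
tr(P') = 10.4944


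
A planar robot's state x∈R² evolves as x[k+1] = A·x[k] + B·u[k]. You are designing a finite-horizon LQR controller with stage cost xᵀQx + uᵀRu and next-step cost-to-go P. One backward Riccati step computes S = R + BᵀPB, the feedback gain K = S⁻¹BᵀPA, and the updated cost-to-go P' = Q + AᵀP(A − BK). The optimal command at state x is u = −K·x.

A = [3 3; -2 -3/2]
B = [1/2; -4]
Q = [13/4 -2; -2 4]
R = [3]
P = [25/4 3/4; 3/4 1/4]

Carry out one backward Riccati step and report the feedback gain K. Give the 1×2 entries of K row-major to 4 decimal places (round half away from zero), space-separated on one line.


0.2921 0.2360

BᵀP = [0.1250 -0.6250]
S = R + BᵀPB = [3] + [2.5625] = [5.5625]
BᵀPA = [1.6250 1.3125]
K = S⁻¹·BᵀPA = [0.2921 0.2360]
A−BK = [2.8539 2.8820; -0.8315 -0.5562]
AᵀP(A−BK) = [47.7753 48.7416; 48.7416 49.7528]
P' = Q + AᵀP(A−BK) = [51.0253 46.7416; 46.7416 53.7528]
tr(P') = 104.7781


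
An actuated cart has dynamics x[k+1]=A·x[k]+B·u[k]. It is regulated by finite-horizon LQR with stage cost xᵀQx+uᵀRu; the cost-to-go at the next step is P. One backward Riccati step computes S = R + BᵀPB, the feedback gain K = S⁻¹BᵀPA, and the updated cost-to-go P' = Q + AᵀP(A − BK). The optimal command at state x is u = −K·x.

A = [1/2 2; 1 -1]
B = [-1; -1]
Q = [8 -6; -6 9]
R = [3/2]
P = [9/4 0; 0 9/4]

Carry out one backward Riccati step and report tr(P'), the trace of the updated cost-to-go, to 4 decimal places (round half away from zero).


28.3203

BᵀP = [-2.2500 -2.2500]
S = R + BᵀPB = [3/2] + [4.5000] = [6.0000]
BᵀPA = [-3.3750 -2.2500]
K = S⁻¹·BᵀPA = [-0.5625 -0.3750]
A−BK = [-0.0625 1.6250; 0.4375 -1.3750]
AᵀP(A−BK) = [0.9141 -1.2656; -1.2656 10.4063]
P' = Q + AᵀP(A−BK) = [8.9141 -7.2656; -7.2656 19.4063]
tr(P') = 28.3203


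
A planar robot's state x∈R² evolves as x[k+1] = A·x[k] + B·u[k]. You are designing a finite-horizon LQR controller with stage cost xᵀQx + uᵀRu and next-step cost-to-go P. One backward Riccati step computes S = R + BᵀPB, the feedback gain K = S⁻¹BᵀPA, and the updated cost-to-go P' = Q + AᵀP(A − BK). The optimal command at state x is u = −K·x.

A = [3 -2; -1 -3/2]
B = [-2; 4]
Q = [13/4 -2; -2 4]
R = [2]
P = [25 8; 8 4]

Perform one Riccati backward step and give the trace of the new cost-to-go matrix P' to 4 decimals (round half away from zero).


234.4079

BᵀP = [-18.0000 0.0000]
S = R + BᵀPB = [2] + [36.0000] = [38.0000]
BᵀPA = [-54.0000 36.0000]
K = S⁻¹·BᵀPA = [-1.4211 0.9474]
A−BK = [0.1579 -0.1053; 4.6842 -5.2895]
AᵀP(A−BK) = [104.2632 -112.8421; -112.8421 122.8947]
P' = Q + AᵀP(A−BK) = [107.5132 -114.8421; -114.8421 126.8947]
tr(P') = 234.4079


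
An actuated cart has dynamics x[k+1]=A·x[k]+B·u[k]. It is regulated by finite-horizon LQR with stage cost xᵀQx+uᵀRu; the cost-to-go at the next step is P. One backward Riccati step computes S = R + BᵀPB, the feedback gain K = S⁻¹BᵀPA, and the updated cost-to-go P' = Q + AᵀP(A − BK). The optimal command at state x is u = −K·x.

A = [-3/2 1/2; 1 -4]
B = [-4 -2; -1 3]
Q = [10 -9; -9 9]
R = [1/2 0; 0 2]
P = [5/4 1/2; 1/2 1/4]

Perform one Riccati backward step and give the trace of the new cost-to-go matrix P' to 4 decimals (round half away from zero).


19.6926

BᵀP = [-5.5000 -2.2500; -1.0000 -0.2500]
S = R + BᵀPB = [1/2 0; 0 2] + [24.2500 4.2500; 4.2500 1.2500] = [24.7500 4.2500; 4.2500 3.2500]
BᵀPA = [6.0000 6.2500; 1.2500 0.5000]
K = S⁻¹·BᵀPA = [0.2275 0.2916; 0.0872 -0.2275]
A−BK = [-0.4158 1.2114; 0.9659 -3.0261]
AᵀP(A−BK) = [0.0888 -0.1527; -0.1527 0.6038]
P' = Q + AᵀP(A−BK) = [10.0888 -9.1527; -9.1527 9.6038]
tr(P') = 19.6926


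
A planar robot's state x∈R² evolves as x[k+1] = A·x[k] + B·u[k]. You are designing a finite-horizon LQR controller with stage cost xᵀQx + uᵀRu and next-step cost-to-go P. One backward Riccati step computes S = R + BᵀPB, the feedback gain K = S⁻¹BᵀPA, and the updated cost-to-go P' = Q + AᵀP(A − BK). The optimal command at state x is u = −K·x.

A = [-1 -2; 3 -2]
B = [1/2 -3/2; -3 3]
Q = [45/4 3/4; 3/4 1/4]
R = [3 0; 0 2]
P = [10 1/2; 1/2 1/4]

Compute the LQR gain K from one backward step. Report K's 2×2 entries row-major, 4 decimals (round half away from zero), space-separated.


BᵀP = [3.5000 -0.5000; -13.5000 0.0000]
S = R + BᵀPB = [3 0; 0 2] + [3.2500 -6.7500; -6.7500 20.2500] = [6.2500 -6.7500; -6.7500 22.2500]
BᵀPA = [-5.0000 -6.0000; 13.5000 27.0000]
K = S⁻¹·BᵀPA = [-0.2152 0.5214; 0.5414 1.3717]
A−BK = [-0.0802 -0.2032; 0.7299 -4.5508]
AᵀP(A−BK) = [0.8643 0.5896; 0.5896 11.0936]
P' = Q + AᵀP(A−BK) = [12.1143 1.3396; 1.3396 11.3436]
tr(P') = 23.4579

-0.2152 0.5214 0.5414 1.3717
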